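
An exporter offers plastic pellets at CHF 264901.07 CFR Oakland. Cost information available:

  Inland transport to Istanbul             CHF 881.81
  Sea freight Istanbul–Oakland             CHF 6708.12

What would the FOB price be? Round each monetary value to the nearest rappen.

Not relevant to the conversion: inland to port — on the seller under both CFR and FOB; already in the CFR price and stays in the FOB price.
From CFR to FOB, the seller no longer bears: freight.
FOB price = 264901.07 − 6708.12 = 258192.95

FOB price: CHF 258192.95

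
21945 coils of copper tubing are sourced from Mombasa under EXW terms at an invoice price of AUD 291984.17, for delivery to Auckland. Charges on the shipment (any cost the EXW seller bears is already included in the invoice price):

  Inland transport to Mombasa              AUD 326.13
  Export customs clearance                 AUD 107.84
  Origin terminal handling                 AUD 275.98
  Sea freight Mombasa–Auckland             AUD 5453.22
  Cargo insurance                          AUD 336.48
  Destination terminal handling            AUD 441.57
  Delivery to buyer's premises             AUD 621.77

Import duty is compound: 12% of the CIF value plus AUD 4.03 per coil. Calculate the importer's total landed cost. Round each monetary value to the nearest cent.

EXW: the seller makes goods available at their premises; the buyer bears all onward costs.
CIF value = EXW price + inland to port + export clearance + origin terminal + freight + insurance = 291984.17 + 326.13 + 107.84 + 275.98 + 5453.22 + 336.48 = 298483.82
Ad valorem component: 298483.82 × 12% = 35818.06
Specific component: 21945 × 4.03 = 88438.35
Import duty = 35818.06 + 88438.35 = 124256.41
Buyer bears: inland to port 326.13 + export clearance 107.84 + origin terminal 275.98 + freight 5453.22 + insurance 336.48 + destination terminal 441.57 + delivery 621.77 + duty 124256.41 = 131819.40
Landed cost = invoice 291984.17 + 131819.40 = 423803.57

Total landed cost: AUD 423803.57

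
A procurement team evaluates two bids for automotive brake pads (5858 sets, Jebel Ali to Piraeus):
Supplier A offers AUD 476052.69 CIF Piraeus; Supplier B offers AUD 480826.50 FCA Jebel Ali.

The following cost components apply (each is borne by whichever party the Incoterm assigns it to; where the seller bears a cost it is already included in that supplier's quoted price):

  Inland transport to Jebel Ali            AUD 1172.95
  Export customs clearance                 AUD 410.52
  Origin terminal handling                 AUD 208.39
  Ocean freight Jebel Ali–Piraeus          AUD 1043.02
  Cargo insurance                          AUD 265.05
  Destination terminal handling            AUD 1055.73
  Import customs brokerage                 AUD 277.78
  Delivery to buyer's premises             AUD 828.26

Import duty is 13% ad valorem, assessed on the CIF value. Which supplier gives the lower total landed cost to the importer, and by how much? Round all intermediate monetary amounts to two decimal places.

Supplier A (CIF):
The CIF price already equals the CIF value: 476052.69
Import duty = 476052.69 × 13% = 61886.85
Buyer bears (A): 1055.73 + 277.78 + 828.26 = 2161.77
Landed cost (A) = invoice 476052.69 + 2161.77 + duty 61886.85 = 540101.31
Supplier B (FCA):
CIF value = FCA price + origin terminal + freight + insurance = 480826.50 + 208.39 + 1043.02 + 265.05 = 482342.96
Import duty = 482342.96 × 13% = 62704.58
Buyer bears (B): 208.39 + 1043.02 + 265.05 + 1055.73 + 277.78 + 828.26 = 3678.23
Landed cost (B) = invoice 480826.50 + 3678.23 + duty 62704.58 = 547209.31
Difference = |540101.31 − 547209.31| = 7108.00

Supplier A is cheaper by AUD 7108.00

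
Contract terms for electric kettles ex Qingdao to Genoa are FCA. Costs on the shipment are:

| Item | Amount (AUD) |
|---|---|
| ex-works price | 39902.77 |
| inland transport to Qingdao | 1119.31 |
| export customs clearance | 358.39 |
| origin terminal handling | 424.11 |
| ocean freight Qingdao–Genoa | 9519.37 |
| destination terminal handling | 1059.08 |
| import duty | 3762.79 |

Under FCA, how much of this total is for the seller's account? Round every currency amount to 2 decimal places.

Seller's account: AUD 41380.47

FCA: the seller delivers export-cleared goods to the carrier; the buyer bears costs from that point.
Seller's account: goods 39902.77 + inland to port 1119.31 + export clearance 358.39 = 41380.47
Buyer's account: origin terminal 424.11 + freight 9519.37 + destination terminal 1059.08 + duty 3762.79 = 14765.35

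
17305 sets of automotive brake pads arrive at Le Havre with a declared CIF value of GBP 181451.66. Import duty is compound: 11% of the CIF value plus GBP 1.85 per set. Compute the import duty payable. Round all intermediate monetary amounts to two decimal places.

Ad valorem component: 181451.66 × 11% = 19959.68
Specific component: 17305 × 1.85 = 32014.25
Import duty = 19959.68 + 32014.25 = 51973.93

Import duty: GBP 51973.93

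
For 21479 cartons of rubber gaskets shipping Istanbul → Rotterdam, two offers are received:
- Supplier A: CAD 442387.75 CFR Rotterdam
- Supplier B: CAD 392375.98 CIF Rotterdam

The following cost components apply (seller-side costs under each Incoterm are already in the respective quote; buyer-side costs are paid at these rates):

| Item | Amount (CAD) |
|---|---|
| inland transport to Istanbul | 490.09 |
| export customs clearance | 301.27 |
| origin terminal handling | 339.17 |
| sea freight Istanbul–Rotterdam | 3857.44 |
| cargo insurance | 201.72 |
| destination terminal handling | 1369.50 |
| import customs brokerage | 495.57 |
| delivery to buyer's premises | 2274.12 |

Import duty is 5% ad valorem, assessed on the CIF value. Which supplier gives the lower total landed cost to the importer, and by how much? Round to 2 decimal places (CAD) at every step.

Supplier B is cheaper by CAD 52724.16

Supplier A (CFR):
CIF value = CFR price + insurance = 442387.75 + 201.72 = 442589.47
Import duty = 442589.47 × 5% = 22129.47
Buyer bears (A): 201.72 + 1369.50 + 495.57 + 2274.12 = 4340.91
Landed cost (A) = invoice 442387.75 + 4340.91 + duty 22129.47 = 468858.13
Supplier B (CIF):
The CIF price already equals the CIF value: 392375.98
Import duty = 392375.98 × 5% = 19618.80
Buyer bears (B): 1369.50 + 495.57 + 2274.12 = 4139.19
Landed cost (B) = invoice 392375.98 + 4139.19 + duty 19618.80 = 416133.97
Difference = |468858.13 − 416133.97| = 52724.16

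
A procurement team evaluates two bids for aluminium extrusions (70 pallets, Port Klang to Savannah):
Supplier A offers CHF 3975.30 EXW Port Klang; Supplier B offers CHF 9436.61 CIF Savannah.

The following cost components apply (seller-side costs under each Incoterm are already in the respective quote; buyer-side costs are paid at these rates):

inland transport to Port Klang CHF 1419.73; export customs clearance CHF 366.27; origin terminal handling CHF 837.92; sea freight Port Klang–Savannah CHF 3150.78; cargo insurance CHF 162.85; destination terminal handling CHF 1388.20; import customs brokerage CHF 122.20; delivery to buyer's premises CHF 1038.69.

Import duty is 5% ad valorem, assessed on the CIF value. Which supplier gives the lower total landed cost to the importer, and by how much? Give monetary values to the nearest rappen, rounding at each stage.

Supplier A (EXW):
CIF value = EXW price + inland to port + export clearance + origin terminal + freight + insurance = 3975.30 + 1419.73 + 366.27 + 837.92 + 3150.78 + 162.85 = 9912.85
Import duty = 9912.85 × 5% = 495.64
Buyer bears (A): 1419.73 + 366.27 + 837.92 + 3150.78 + 162.85 + 1388.20 + 122.20 + 1038.69 = 8486.64
Landed cost (A) = invoice 3975.30 + 8486.64 + duty 495.64 = 12957.58
Supplier B (CIF):
The CIF price already equals the CIF value: 9436.61
Import duty = 9436.61 × 5% = 471.83
Buyer bears (B): 1388.20 + 122.20 + 1038.69 = 2549.09
Landed cost (B) = invoice 9436.61 + 2549.09 + duty 471.83 = 12457.53
Difference = |12957.58 − 12457.53| = 500.05

Supplier B is cheaper by CHF 500.05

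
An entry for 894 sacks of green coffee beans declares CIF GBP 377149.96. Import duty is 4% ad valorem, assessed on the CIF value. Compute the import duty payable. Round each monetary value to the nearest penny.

Import duty = 377149.96 × 4% = 15086.00

Import duty: GBP 15086.00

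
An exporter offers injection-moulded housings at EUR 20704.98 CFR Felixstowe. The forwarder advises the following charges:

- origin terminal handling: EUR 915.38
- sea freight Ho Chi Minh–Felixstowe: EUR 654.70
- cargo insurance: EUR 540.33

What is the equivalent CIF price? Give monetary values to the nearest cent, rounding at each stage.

Not relevant to the conversion: freight, origin terminal — on the seller under both CFR and CIF; already in the CFR price and stays in the CIF price.
From CFR to CIF, the seller additionally bears: insurance.
CIF price = 20704.98 + 540.33 = 21245.31

CIF price: EUR 21245.31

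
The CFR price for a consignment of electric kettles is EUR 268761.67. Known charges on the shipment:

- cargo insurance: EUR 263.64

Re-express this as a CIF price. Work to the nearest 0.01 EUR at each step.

CIF price: EUR 269025.31

From CFR to CIF, the seller additionally bears: insurance.
CIF price = 268761.67 + 263.64 = 269025.31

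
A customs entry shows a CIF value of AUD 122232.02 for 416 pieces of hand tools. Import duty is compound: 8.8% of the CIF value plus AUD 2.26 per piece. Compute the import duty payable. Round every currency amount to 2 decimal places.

Import duty: AUD 11696.58

Ad valorem component: 122232.02 × 8.8% = 10756.42
Specific component: 416 × 2.26 = 940.16
Import duty = 10756.42 + 940.16 = 11696.58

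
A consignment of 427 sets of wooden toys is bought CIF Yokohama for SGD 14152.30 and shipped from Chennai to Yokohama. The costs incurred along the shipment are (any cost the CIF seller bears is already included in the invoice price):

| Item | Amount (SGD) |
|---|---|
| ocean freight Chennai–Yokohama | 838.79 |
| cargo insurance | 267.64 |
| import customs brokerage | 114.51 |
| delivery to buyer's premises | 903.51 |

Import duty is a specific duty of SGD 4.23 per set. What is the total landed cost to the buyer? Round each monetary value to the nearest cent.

Total landed cost: SGD 16976.53

CIF: the seller pays costs through ocean freight and marine insurance to the destination port.
Already in the invoice (seller's account under CIF): freight, insurance — exclude.
The CIF price already equals the CIF value: 14152.30
Import duty = 427 × 4.23 = 1806.21
Buyer bears: brokerage 114.51 + delivery 903.51 + duty 1806.21 = 2824.23
Landed cost = invoice 14152.30 + 2824.23 = 16976.53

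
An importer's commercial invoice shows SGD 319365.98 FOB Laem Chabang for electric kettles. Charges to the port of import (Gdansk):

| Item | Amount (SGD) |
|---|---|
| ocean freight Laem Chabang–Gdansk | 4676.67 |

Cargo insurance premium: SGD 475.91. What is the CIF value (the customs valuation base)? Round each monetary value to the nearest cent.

CIF value: SGD 324518.56

CIF = FOB price + freight + insurance
CIF = 319365.98 + 4676.67 + 475.91 = 324518.56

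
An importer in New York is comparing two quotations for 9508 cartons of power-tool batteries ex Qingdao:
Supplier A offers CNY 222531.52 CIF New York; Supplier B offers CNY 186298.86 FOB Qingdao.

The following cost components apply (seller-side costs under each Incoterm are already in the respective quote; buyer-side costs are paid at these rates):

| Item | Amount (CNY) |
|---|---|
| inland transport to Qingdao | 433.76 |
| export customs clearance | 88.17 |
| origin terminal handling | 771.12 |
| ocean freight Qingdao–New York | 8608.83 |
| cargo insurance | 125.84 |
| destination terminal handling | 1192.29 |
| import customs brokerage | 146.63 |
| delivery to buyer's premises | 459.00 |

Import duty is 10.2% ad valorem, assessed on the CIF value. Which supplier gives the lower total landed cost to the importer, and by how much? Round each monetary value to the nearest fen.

Supplier B is cheaper by CNY 30302.79

Supplier A (CIF):
The CIF price already equals the CIF value: 222531.52
Import duty = 222531.52 × 10.2% = 22698.22
Buyer bears (A): 1192.29 + 146.63 + 459.00 = 1797.92
Landed cost (A) = invoice 222531.52 + 1797.92 + duty 22698.22 = 247027.66
Supplier B (FOB):
CIF value = FOB price + freight + insurance = 186298.86 + 8608.83 + 125.84 = 195033.53
Import duty = 195033.53 × 10.2% = 19893.42
Buyer bears (B): 8608.83 + 125.84 + 1192.29 + 146.63 + 459.00 = 10532.59
Landed cost (B) = invoice 186298.86 + 10532.59 + duty 19893.42 = 216724.87
Difference = |247027.66 − 216724.87| = 30302.79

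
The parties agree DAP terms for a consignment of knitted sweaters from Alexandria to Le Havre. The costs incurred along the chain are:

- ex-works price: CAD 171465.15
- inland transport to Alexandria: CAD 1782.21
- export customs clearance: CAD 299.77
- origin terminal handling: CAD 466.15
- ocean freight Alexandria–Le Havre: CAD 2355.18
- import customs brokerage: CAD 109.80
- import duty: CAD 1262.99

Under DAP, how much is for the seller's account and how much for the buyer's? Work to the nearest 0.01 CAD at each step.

Seller: CAD 176368.46; buyer: CAD 1372.79

DAP: the seller bears all costs to the named destination except import duty and clearance.
Seller's account: goods 171465.15 + inland to port 1782.21 + export clearance 299.77 + origin terminal 466.15 + freight 2355.18 = 176368.46
Buyer's account: brokerage 109.80 + duty 1262.99 = 1372.79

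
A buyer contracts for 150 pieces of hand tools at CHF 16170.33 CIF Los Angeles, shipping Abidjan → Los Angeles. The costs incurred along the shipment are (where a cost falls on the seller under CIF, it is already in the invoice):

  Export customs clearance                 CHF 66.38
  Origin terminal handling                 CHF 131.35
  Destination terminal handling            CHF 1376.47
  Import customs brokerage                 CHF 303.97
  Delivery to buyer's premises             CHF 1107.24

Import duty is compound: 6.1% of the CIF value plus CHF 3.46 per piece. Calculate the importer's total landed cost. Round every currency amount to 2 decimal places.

Total landed cost: CHF 20463.40

CIF: the seller pays costs through ocean freight and marine insurance to the destination port.
Already in the invoice (seller's account under CIF): export clearance, origin terminal — exclude.
The CIF price already equals the CIF value: 16170.33
Ad valorem component: 16170.33 × 6.1% = 986.39
Specific component: 150 × 3.46 = 519.00
Import duty = 986.39 + 519.00 = 1505.39
Buyer bears: destination terminal 1376.47 + brokerage 303.97 + delivery 1107.24 + duty 1505.39 = 4293.07
Landed cost = invoice 16170.33 + 4293.07 = 20463.40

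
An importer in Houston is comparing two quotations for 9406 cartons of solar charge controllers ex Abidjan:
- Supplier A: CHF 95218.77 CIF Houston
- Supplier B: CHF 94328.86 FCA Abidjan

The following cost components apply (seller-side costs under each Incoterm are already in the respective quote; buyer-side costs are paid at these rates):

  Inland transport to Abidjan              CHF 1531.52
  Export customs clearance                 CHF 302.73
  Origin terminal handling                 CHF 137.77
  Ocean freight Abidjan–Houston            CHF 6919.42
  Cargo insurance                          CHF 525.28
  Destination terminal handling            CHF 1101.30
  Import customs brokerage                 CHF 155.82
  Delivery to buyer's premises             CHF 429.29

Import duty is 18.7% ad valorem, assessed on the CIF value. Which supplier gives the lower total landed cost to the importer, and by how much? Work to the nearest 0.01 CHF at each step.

Supplier A is cheaper by CHF 7944.07

Supplier A (CIF):
The CIF price already equals the CIF value: 95218.77
Import duty = 95218.77 × 18.7% = 17805.91
Buyer bears (A): 1101.30 + 155.82 + 429.29 = 1686.41
Landed cost (A) = invoice 95218.77 + 1686.41 + duty 17805.91 = 114711.09
Supplier B (FCA):
CIF value = FCA price + origin terminal + freight + insurance = 94328.86 + 137.77 + 6919.42 + 525.28 = 101911.33
Import duty = 101911.33 × 18.7% = 19057.42
Buyer bears (B): 137.77 + 6919.42 + 525.28 + 1101.30 + 155.82 + 429.29 = 9268.88
Landed cost (B) = invoice 94328.86 + 9268.88 + duty 19057.42 = 122655.16
Difference = |114711.09 − 122655.16| = 7944.07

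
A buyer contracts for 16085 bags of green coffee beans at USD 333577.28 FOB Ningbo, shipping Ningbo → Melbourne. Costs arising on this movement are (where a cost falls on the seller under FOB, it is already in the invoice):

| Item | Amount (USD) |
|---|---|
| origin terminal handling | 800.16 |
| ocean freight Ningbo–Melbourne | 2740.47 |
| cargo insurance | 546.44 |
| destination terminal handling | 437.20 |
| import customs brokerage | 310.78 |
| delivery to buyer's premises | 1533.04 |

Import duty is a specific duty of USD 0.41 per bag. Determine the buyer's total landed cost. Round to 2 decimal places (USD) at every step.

FOB: the seller bears costs until goods are on board at the origin port; the buyer bears freight, insurance and all costs thereafter.
Already in the invoice (seller's account under FOB): origin terminal — exclude.
CIF value = FOB price + freight + insurance = 333577.28 + 2740.47 + 546.44 = 336864.19
Import duty = 16085 × 0.41 = 6594.85
Buyer bears: freight 2740.47 + insurance 546.44 + destination terminal 437.20 + brokerage 310.78 + delivery 1533.04 + duty 6594.85 = 12162.78
Landed cost = invoice 333577.28 + 12162.78 = 345740.06

Total landed cost: USD 345740.06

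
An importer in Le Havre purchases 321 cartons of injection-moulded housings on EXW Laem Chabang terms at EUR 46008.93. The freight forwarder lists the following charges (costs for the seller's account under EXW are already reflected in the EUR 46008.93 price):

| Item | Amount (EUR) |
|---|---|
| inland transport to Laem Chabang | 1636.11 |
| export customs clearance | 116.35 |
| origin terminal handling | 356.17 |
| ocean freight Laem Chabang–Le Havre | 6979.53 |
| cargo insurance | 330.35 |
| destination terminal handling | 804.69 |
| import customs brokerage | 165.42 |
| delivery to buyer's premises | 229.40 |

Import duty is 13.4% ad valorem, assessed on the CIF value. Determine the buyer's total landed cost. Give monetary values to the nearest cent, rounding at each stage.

EXW: the seller makes goods available at their premises; the buyer bears all onward costs.
CIF value = EXW price + inland to port + export clearance + origin terminal + freight + insurance = 46008.93 + 1636.11 + 116.35 + 356.17 + 6979.53 + 330.35 = 55427.44
Import duty = 55427.44 × 13.4% = 7427.28
Buyer bears: inland to port 1636.11 + export clearance 116.35 + origin terminal 356.17 + freight 6979.53 + insurance 330.35 + destination terminal 804.69 + brokerage 165.42 + delivery 229.40 + duty 7427.28 = 18045.30
Landed cost = invoice 46008.93 + 18045.30 = 64054.23

Total landed cost: EUR 64054.23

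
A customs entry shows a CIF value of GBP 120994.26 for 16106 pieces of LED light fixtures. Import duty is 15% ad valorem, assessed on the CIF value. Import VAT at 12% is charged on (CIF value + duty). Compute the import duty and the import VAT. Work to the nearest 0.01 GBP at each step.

Import duty = 120994.26 × 15% = 18149.14
VAT base = CIF + duty = 120994.26 + 18149.14 = 139143.40
Import VAT = 139143.40 × 12% = 16697.21

Import duty: GBP 18149.14; import VAT: GBP 16697.21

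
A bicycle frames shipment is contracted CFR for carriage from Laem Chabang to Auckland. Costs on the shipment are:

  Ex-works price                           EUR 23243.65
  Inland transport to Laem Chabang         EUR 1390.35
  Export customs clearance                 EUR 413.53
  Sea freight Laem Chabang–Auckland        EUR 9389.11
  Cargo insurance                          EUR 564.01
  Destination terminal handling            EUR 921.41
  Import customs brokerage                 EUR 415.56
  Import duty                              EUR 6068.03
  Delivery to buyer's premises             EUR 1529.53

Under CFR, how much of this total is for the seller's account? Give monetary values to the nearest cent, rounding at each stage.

CFR: the seller pays costs through ocean freight to the destination port, but not insurance.
Seller's account: goods 23243.65 + inland to port 1390.35 + export clearance 413.53 + freight 9389.11 = 34436.64
Buyer's account: insurance 564.01 + destination terminal 921.41 + brokerage 415.56 + duty 6068.03 + delivery 1529.53 = 9498.54

Seller's account: EUR 34436.64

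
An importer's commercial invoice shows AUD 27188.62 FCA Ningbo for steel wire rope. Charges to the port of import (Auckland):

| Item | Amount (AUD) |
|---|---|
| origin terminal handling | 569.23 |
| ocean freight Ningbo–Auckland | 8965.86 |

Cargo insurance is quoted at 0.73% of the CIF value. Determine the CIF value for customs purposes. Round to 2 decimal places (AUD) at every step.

Let C be the CIF value. C = FCA price + pre-shipment costs + freight + 0.73% × C
C − 0.73% × C = 27188.62 + 569.23 + 8965.86
0.9927 × C = 36723.71
C = 36723.71 / 0.9927 = 36993.76
Insurance premium = 0.73% × 36993.76 = 270.05

CIF value: AUD 36993.76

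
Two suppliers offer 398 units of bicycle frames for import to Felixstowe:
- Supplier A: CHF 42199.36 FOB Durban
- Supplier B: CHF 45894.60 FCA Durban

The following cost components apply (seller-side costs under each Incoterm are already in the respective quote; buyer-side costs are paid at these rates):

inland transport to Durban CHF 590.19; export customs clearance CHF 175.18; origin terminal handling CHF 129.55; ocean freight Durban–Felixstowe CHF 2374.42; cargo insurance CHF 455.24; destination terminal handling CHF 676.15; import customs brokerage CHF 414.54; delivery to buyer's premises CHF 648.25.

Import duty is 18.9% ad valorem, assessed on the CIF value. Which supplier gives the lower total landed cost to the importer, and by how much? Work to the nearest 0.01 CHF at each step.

Supplier A (FOB):
CIF value = FOB price + freight + insurance = 42199.36 + 2374.42 + 455.24 = 45029.02
Import duty = 45029.02 × 18.9% = 8510.48
Buyer bears (A): 2374.42 + 455.24 + 676.15 + 414.54 + 648.25 = 4568.60
Landed cost (A) = invoice 42199.36 + 4568.60 + duty 8510.48 = 55278.44
Supplier B (FCA):
CIF value = FCA price + origin terminal + freight + insurance = 45894.60 + 129.55 + 2374.42 + 455.24 = 48853.81
Import duty = 48853.81 × 18.9% = 9233.37
Buyer bears (B): 129.55 + 2374.42 + 455.24 + 676.15 + 414.54 + 648.25 = 4698.15
Landed cost (B) = invoice 45894.60 + 4698.15 + duty 9233.37 = 59826.12
Difference = |55278.44 − 59826.12| = 4547.68

Supplier A is cheaper by CHF 4547.68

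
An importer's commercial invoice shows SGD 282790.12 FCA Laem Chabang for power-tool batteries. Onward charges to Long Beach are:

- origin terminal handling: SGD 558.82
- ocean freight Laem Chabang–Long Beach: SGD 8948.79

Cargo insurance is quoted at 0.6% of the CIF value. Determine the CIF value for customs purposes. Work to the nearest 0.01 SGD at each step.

Let C be the CIF value. C = FCA price + pre-shipment costs + freight + 0.6% × C
C − 0.6% × C = 282790.12 + 558.82 + 8948.79
0.994 × C = 292297.73
C = 292297.73 / 0.994 = 294062.10
Insurance premium = 0.6% × 294062.10 = 1764.37

CIF value: SGD 294062.10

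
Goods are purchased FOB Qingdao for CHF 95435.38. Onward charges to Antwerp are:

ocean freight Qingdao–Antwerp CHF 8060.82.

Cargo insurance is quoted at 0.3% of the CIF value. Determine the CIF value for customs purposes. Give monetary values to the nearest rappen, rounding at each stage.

CIF value: CHF 103807.62

Let C be the CIF value. C = FOB price + freight + 0.3% × C
C − 0.3% × C = 95435.38 + 8060.82
0.997 × C = 103496.20
C = 103496.20 / 0.997 = 103807.62
Insurance premium = 0.3% × 103807.62 = 311.42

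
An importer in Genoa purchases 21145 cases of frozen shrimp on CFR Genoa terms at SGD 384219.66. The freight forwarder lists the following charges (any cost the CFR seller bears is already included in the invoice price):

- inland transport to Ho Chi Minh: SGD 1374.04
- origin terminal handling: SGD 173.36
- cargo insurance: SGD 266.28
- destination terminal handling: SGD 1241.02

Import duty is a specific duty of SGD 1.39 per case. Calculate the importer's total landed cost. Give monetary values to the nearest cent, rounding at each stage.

CFR: the seller pays costs through ocean freight to the destination port, but not insurance.
Already in the invoice (seller's account under CFR): inland to port, origin terminal — exclude.
CIF value = CFR price + insurance = 384219.66 + 266.28 = 384485.94
Import duty = 21145 × 1.39 = 29391.55
Buyer bears: insurance 266.28 + destination terminal 1241.02 + duty 29391.55 = 30898.85
Landed cost = invoice 384219.66 + 30898.85 = 415118.51

Total landed cost: SGD 415118.51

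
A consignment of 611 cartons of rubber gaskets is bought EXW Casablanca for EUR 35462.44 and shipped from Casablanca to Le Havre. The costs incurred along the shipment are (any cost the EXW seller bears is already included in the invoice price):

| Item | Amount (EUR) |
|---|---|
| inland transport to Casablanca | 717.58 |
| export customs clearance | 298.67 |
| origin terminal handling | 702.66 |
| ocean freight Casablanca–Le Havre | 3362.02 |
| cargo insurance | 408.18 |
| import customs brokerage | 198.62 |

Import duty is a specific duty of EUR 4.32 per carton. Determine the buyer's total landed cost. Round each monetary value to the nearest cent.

EXW: the seller makes goods available at their premises; the buyer bears all onward costs.
CIF value = EXW price + inland to port + export clearance + origin terminal + freight + insurance = 35462.44 + 717.58 + 298.67 + 702.66 + 3362.02 + 408.18 = 40951.55
Import duty = 611 × 4.32 = 2639.52
Buyer bears: inland to port 717.58 + export clearance 298.67 + origin terminal 702.66 + freight 3362.02 + insurance 408.18 + brokerage 198.62 + duty 2639.52 = 8327.25
Landed cost = invoice 35462.44 + 8327.25 = 43789.69

Total landed cost: EUR 43789.69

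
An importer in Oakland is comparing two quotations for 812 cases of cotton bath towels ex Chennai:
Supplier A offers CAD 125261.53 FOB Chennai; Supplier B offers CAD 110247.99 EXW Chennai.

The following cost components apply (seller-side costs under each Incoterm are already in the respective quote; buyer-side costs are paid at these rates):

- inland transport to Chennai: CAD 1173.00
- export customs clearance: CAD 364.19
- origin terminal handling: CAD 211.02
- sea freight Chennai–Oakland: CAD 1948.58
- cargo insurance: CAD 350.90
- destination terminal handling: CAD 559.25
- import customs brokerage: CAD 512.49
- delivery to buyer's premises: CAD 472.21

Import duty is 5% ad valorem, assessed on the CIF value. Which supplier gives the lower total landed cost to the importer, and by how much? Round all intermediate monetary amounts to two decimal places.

Supplier A (FOB):
CIF value = FOB price + freight + insurance = 125261.53 + 1948.58 + 350.90 = 127561.01
Import duty = 127561.01 × 5% = 6378.05
Buyer bears (A): 1948.58 + 350.90 + 559.25 + 512.49 + 472.21 = 3843.43
Landed cost (A) = invoice 125261.53 + 3843.43 + duty 6378.05 = 135483.01
Supplier B (EXW):
CIF value = EXW price + inland to port + export clearance + origin terminal + freight + insurance = 110247.99 + 1173.00 + 364.19 + 211.02 + 1948.58 + 350.90 = 114295.68
Import duty = 114295.68 × 5% = 5714.78
Buyer bears (B): 1173.00 + 364.19 + 211.02 + 1948.58 + 350.90 + 559.25 + 512.49 + 472.21 = 5591.64
Landed cost (B) = invoice 110247.99 + 5591.64 + duty 5714.78 = 121554.41
Difference = |135483.01 − 121554.41| = 13928.60

Supplier B is cheaper by CAD 13928.60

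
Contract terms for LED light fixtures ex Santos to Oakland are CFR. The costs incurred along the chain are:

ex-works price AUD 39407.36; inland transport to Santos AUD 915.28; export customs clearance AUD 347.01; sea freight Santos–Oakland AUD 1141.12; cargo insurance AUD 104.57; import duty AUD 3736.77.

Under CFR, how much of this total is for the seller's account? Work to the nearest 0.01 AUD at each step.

Seller's account: AUD 41810.77

CFR: the seller pays costs through ocean freight to the destination port, but not insurance.
Seller's account: goods 39407.36 + inland to port 915.28 + export clearance 347.01 + freight 1141.12 = 41810.77
Buyer's account: insurance 104.57 + duty 3736.77 = 3841.34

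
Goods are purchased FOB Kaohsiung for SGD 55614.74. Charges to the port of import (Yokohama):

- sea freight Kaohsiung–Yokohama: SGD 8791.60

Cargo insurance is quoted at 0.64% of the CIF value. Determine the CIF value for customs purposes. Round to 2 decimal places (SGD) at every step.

CIF value: SGD 64821.20

Let C be the CIF value. C = FOB price + freight + 0.64% × C
C − 0.64% × C = 55614.74 + 8791.60
0.9936 × C = 64406.34
C = 64406.34 / 0.9936 = 64821.20
Insurance premium = 0.64% × 64821.20 = 414.86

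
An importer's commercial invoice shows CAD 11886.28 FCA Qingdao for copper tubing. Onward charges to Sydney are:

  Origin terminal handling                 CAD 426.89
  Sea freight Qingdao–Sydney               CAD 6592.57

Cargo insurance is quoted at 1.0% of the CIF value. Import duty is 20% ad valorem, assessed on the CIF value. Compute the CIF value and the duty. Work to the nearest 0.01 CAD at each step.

CIF value: CAD 19096.71; import duty: CAD 3819.34

Let C be the CIF value. C = FCA price + pre-shipment costs + freight + 1.0% × C
C − 1.0% × C = 11886.28 + 426.89 + 6592.57
0.99 × C = 18905.74
C = 18905.74 / 0.99 = 19096.71
Insurance premium = 1.0% × 19096.71 = 190.97
Import duty = 19096.71 × 20% = 3819.34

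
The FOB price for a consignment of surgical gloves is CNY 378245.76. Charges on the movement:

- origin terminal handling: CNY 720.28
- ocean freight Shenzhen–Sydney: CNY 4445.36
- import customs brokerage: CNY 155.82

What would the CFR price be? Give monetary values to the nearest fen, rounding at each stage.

CFR price: CNY 382691.12

Not relevant to the conversion: origin terminal — on the seller under both FOB and CFR; already in the FOB price and stays in the CFR price. brokerage — on the buyer under both terms; not part of either seller's price.
From FOB to CFR, the seller additionally bears: freight.
CFR price = 378245.76 + 4445.36 = 382691.12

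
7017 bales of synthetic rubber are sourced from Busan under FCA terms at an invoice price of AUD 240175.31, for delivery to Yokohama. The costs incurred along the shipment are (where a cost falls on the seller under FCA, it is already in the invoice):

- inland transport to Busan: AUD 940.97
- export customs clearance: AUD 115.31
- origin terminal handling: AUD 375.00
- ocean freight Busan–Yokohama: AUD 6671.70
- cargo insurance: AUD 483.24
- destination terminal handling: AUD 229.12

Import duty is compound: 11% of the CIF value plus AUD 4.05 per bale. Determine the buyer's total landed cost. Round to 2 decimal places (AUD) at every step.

Total landed cost: AUD 303600.80

FCA: the seller delivers export-cleared goods to the carrier; the buyer bears costs from that point.
Already in the invoice (seller's account under FCA): inland to port, export clearance — exclude.
CIF value = FCA price + origin terminal + freight + insurance = 240175.31 + 375.00 + 6671.70 + 483.24 = 247705.25
Ad valorem component: 247705.25 × 11% = 27247.58
Specific component: 7017 × 4.05 = 28418.85
Import duty = 27247.58 + 28418.85 = 55666.43
Buyer bears: origin terminal 375.00 + freight 6671.70 + insurance 483.24 + destination terminal 229.12 + duty 55666.43 = 63425.49
Landed cost = invoice 240175.31 + 63425.49 = 303600.80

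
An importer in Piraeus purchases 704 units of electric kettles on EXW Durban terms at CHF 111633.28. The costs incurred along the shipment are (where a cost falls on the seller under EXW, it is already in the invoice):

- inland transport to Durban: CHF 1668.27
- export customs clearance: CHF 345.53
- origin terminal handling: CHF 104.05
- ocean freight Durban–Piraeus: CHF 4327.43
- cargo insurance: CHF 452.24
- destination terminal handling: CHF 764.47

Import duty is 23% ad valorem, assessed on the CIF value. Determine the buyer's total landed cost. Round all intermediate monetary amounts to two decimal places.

Total landed cost: CHF 146557.35

EXW: the seller makes goods available at their premises; the buyer bears all onward costs.
CIF value = EXW price + inland to port + export clearance + origin terminal + freight + insurance = 111633.28 + 1668.27 + 345.53 + 104.05 + 4327.43 + 452.24 = 118530.80
Import duty = 118530.80 × 23% = 27262.08
Buyer bears: inland to port 1668.27 + export clearance 345.53 + origin terminal 104.05 + freight 4327.43 + insurance 452.24 + destination terminal 764.47 + duty 27262.08 = 34924.07
Landed cost = invoice 111633.28 + 34924.07 = 146557.35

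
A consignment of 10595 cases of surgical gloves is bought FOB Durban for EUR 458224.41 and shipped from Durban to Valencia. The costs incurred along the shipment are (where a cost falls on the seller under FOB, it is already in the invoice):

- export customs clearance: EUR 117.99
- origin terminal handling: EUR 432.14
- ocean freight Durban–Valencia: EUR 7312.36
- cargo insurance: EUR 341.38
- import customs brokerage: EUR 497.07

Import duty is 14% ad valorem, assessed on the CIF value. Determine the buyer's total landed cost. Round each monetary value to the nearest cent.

FOB: the seller bears costs until goods are on board at the origin port; the buyer bears freight, insurance and all costs thereafter.
Already in the invoice (seller's account under FOB): export clearance, origin terminal — exclude.
CIF value = FOB price + freight + insurance = 458224.41 + 7312.36 + 341.38 = 465878.15
Import duty = 465878.15 × 14% = 65222.94
Buyer bears: freight 7312.36 + insurance 341.38 + brokerage 497.07 + duty 65222.94 = 73373.75
Landed cost = invoice 458224.41 + 73373.75 = 531598.16

Total landed cost: EUR 531598.16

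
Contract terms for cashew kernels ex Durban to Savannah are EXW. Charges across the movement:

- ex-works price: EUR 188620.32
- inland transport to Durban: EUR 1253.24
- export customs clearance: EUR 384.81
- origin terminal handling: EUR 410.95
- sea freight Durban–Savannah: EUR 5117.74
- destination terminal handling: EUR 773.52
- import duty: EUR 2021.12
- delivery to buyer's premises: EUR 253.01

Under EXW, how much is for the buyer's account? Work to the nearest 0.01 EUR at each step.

EXW: the seller makes goods available at their premises; the buyer bears all onward costs.
Seller's account: goods 188620.32 = 188620.32
Buyer's account: inland to port 1253.24 + export clearance 384.81 + origin terminal 410.95 + freight 5117.74 + destination terminal 773.52 + duty 2021.12 + delivery 253.01 = 10214.39

Buyer's account: EUR 10214.39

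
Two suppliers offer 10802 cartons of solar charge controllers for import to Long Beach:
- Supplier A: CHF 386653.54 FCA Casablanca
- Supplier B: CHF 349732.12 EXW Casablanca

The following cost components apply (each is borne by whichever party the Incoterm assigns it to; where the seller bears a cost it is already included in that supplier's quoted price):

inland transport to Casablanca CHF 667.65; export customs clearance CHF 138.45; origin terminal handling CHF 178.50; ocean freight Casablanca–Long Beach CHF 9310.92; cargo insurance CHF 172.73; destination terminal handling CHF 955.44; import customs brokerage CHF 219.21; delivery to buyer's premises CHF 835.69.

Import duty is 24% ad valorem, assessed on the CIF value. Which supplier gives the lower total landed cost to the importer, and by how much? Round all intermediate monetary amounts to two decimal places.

Supplier B is cheaper by CHF 44783.00

Supplier A (FCA):
CIF value = FCA price + origin terminal + freight + insurance = 386653.54 + 178.50 + 9310.92 + 172.73 = 396315.69
Import duty = 396315.69 × 24% = 95115.77
Buyer bears (A): 178.50 + 9310.92 + 172.73 + 955.44 + 219.21 + 835.69 = 11672.49
Landed cost (A) = invoice 386653.54 + 11672.49 + duty 95115.77 = 493441.80
Supplier B (EXW):
CIF value = EXW price + inland to port + export clearance + origin terminal + freight + insurance = 349732.12 + 667.65 + 138.45 + 178.50 + 9310.92 + 172.73 = 360200.37
Import duty = 360200.37 × 24% = 86448.09
Buyer bears (B): 667.65 + 138.45 + 178.50 + 9310.92 + 172.73 + 955.44 + 219.21 + 835.69 = 12478.59
Landed cost (B) = invoice 349732.12 + 12478.59 + duty 86448.09 = 448658.80
Difference = |493441.80 − 448658.80| = 44783.00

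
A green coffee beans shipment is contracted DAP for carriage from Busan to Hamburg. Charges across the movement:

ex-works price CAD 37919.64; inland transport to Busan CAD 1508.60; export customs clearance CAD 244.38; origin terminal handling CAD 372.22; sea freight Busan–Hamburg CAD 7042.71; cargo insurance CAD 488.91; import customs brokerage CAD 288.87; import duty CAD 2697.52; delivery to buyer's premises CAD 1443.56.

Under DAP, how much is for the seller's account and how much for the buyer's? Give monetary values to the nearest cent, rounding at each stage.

Seller: CAD 49020.02; buyer: CAD 2986.39

DAP: the seller bears all costs to the named destination except import duty and clearance.
Seller's account: goods 37919.64 + inland to port 1508.60 + export clearance 244.38 + origin terminal 372.22 + freight 7042.71 + insurance 488.91 + delivery 1443.56 = 49020.02
Buyer's account: brokerage 288.87 + duty 2697.52 = 2986.39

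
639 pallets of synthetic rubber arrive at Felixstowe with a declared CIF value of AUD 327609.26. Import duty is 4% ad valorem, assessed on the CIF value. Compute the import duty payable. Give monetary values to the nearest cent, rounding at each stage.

Import duty: AUD 13104.37

Import duty = 327609.26 × 4% = 13104.37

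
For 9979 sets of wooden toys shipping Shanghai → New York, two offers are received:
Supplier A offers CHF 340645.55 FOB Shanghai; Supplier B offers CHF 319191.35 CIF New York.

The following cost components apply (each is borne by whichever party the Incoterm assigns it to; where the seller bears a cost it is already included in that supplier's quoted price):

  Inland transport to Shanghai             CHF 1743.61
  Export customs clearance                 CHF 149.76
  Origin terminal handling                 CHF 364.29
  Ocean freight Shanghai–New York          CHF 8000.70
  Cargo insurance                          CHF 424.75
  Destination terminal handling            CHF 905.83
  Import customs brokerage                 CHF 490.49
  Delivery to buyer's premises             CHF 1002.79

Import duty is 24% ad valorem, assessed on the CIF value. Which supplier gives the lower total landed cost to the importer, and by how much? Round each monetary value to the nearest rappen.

Supplier A (FOB):
CIF value = FOB price + freight + insurance = 340645.55 + 8000.70 + 424.75 = 349071.00
Import duty = 349071.00 × 24% = 83777.04
Buyer bears (A): 8000.70 + 424.75 + 905.83 + 490.49 + 1002.79 = 10824.56
Landed cost (A) = invoice 340645.55 + 10824.56 + duty 83777.04 = 435247.15
Supplier B (CIF):
The CIF price already equals the CIF value: 319191.35
Import duty = 319191.35 × 24% = 76605.92
Buyer bears (B): 905.83 + 490.49 + 1002.79 = 2399.11
Landed cost (B) = invoice 319191.35 + 2399.11 + duty 76605.92 = 398196.38
Difference = |435247.15 − 398196.38| = 37050.77

Supplier B is cheaper by CHF 37050.77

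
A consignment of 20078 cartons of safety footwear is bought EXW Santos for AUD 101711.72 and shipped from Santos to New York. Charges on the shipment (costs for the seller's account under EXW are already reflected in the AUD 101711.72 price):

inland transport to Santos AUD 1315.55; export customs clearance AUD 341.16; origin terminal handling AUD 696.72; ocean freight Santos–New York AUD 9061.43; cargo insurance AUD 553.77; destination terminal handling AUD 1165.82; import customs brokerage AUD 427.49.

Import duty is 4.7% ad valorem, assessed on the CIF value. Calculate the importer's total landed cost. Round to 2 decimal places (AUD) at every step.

Total landed cost: AUD 120616.64

EXW: the seller makes goods available at their premises; the buyer bears all onward costs.
CIF value = EXW price + inland to port + export clearance + origin terminal + freight + insurance = 101711.72 + 1315.55 + 341.16 + 696.72 + 9061.43 + 553.77 = 113680.35
Import duty = 113680.35 × 4.7% = 5342.98
Buyer bears: inland to port 1315.55 + export clearance 341.16 + origin terminal 696.72 + freight 9061.43 + insurance 553.77 + destination terminal 1165.82 + brokerage 427.49 + duty 5342.98 = 18904.92
Landed cost = invoice 101711.72 + 18904.92 = 120616.64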